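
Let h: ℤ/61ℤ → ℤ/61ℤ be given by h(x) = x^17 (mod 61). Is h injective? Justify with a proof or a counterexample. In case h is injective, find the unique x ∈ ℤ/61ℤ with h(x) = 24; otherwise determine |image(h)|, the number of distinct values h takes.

Since 61 is prime, the nonzero elements of ℤ/61ℤ form a cyclic group of order 60.
As gcd(17, 60) = 1, raising to the 17th power is a bijection on this group: if x_1^17 ≡ x_2^17 then (x_1x_2^{−1})^17 = 1, and the only element of order dividing gcd(17, 60) = 1 is 1, so x_1 = x_2.
With h(0) = 0 this makes h injective on all of ℤ/61ℤ, hence bijective (finite equal-size domain and codomain). In particular h is injective.
Since h is injective, we find the preimage of 24. The inverse of x ↦ x^17 on (ℤ/61ℤ)^× is x ↦ x^53, because 17·53 = 901 = 15·60 + 1 ≡ 1 (mod 60) and x^{60} = 1 for x ≠ 0 (Fermat). So h⁻¹(24) = 24^53 mod 61.
Repeated squaring mod 61: 24^1 ≡ 24, 24^2 ≡ 24² = 576 ≡ 27, 24^4 ≡ 27² = 729 ≡ 58, 24^8 ≡ 58² = 3364 ≡ 9, 24^16 ≡ 9² = 81 ≡ 20, 24^32 ≡ 20² = 400 ≡ 34. Since 53 = 32 + 16 + 4 + 1, 24^53 ≡ 34·20·58·24: 34·20 = 680 ≡ 9, then 9·58 = 522 ≡ 34, then 34·24 = 816 ≡ 23. So 24^53 ≡ 23 (mod 61).
Hence h⁻¹(24) = 23.

23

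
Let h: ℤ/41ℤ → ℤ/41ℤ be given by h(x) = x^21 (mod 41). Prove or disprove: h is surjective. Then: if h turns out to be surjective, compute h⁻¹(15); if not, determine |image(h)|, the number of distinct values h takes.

Since 41 is prime, the nonzero elements of ℤ/41ℤ form a cyclic group of order 40.
As gcd(21, 40) = 1, raising to the 21st power is a bijection on this group: if s^21 ≡ t^21 then (st^{−1})^21 = 1, and the only element of order dividing gcd(21, 40) = 1 is 1, so s = t.
With h(0) = 0 this makes h injective on all of ℤ/41ℤ, hence bijective (finite equal-size domain and codomain). In particular h is surjective.
Since h is surjective, we find the preimage of 15. The inverse of x ↦ x^21 on (ℤ/41ℤ)^× is x ↦ x^21, because 21·21 = 441 = 11·40 + 1 ≡ 1 (mod 40) and x^{40} = 1 for x ≠ 0 (Fermat). So h⁻¹(15) = 15^21 mod 41.
Repeated squaring mod 41: 15^1 ≡ 15, 15^2 ≡ 15² = 225 ≡ 20, 15^4 ≡ 20² = 400 ≡ 31, 15^8 ≡ 31² = 961 ≡ 18, 15^16 ≡ 18² = 324 ≡ 37. Since 21 = 16 + 4 + 1, 15^21 ≡ 37·31·15: 37·31 = 1147 ≡ 40, then 40·15 = 600 ≡ 26. So 15^21 ≡ 26 (mod 41).
Hence h⁻¹(15) = 26.

26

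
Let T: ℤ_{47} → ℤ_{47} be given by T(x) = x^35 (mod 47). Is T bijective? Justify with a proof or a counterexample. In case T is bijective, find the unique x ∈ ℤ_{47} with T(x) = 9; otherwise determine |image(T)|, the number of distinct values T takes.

34

Since 47 is prime, the nonzero elements of ℤ_{47} form a cyclic group of order 46.
As gcd(35, 46) = 1, raising to the 35th power is a bijection on this group: if x_1^35 ≡ x_2^35 then (x_1x_2^{−1})^35 = 1, and the only element of order dividing gcd(35, 46) = 1 is 1, so x_1 = x_2.
With T(0) = 0 this makes T injective on all of ℤ_{47}, hence bijective (finite equal-size domain and codomain). In particular T is bijective.
Since T is bijective, we find the preimage of 9. The inverse of x ↦ x^35 on (ℤ_{47})^× is x ↦ x^25, because 35·25 = 875 = 19·46 + 1 ≡ 1 (mod 46) and x^{46} = 1 for x ≠ 0 (Fermat). So T⁻¹(9) = 9^25 mod 47.
Repeated squaring mod 47: 9^1 ≡ 9, 9^2 ≡ 9² = 81 ≡ 34, 9^4 ≡ 34² = 1156 ≡ 28, 9^8 ≡ 28² = 784 ≡ 32, 9^16 ≡ 32² = 1024 ≡ 37. Since 25 = 16 + 8 + 1, 9^25 ≡ 37·32·9: 37·32 = 1184 ≡ 9, then 9·9 = 81 ≡ 34. So 9^25 ≡ 34 (mod 47).
Hence T⁻¹(9) = 34.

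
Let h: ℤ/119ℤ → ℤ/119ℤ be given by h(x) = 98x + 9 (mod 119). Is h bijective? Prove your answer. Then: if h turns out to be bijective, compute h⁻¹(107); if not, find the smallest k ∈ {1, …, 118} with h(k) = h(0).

By definition, injectivity means: for all s, t in the domain, h(s) = h(t) implies s = t.
We have gcd(98, 119) = 7 > 1. Taking s = 0 and t = 17: h(0) = 9 and h(17) = 98·17 + 9 = 1675 ≡ 9 (mod 119).
So h(0) = h(17) while 0 ≠ 17, hence h is not injective, hence not bijective.
Since h is not bijective, we find the least positive k with h(k) = h(0): this means 98k ≡ 0 (mod 119), i.e. 119 ∣ 98k. Since gcd(98, 119) = 7, dividing through by 7 this holds exactly when 17 ∣ 14k, and as gcd(14, 17) = 1, exactly when 17 ∣ k.
The smallest positive such k is 17.

17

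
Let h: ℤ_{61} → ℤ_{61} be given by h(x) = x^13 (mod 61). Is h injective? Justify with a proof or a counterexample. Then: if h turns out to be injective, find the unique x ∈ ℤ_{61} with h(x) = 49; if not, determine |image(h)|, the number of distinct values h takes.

Since 61 is prime, the nonzero elements of ℤ_{61} form a cyclic group of order 60.
As gcd(13, 60) = 1, raising to the 13th power is a bijection on this group: if s^13 ≡ t^13 then (st^{−1})^13 = 1, and the only element of order dividing gcd(13, 60) = 1 is 1, so s = t.
With h(0) = 0 this makes h injective on all of ℤ_{61}, hence bijective (finite equal-size domain and codomain). In particular h is injective.
Since h is injective, we find the preimage of 49. The inverse of x ↦ x^13 on (ℤ_{61})^× is x ↦ x^37, because 13·37 = 481 = 8·60 + 1 ≡ 1 (mod 60) and x^{60} = 1 for x ≠ 0 (Fermat). So h⁻¹(49) = 49^37 mod 61.
Repeated squaring mod 61: 49^1 ≡ 49, 49^2 ≡ 49² = 2401 ≡ 22, 49^4 ≡ 22² = 484 ≡ 57, 49^8 ≡ 57² = 3249 ≡ 16, 49^16 ≡ 16² = 256 ≡ 12, 49^32 ≡ 12² = 144 ≡ 22. Since 37 = 32 + 4 + 1, 49^37 ≡ 22·57·49: 22·57 = 1254 ≡ 34, then 34·49 = 1666 ≡ 19. So 49^37 ≡ 19 (mod 61).
Hence h⁻¹(49) = 19.

19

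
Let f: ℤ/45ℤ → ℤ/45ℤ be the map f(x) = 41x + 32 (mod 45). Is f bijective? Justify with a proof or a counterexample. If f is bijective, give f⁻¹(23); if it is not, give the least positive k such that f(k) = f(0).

Suppose f(u) = f(v) in ℤ/45ℤ. Then 41u + 32 ≡ 41v + 32 (mod 45), hence 41(u − v) ≡ 0 (mod 45).
Since gcd(41, 45) = 1, 41 is invertible modulo 45, hence u − v ≡ 0 (mod 45), i.e. u = v.
We now compute 41⁻¹ mod 45 explicitly. Euclid's algorithm: 45 = 1·41 + 4, 41 = 10·4 + 1; back-substituting gives 1 = 11·41 − 10·45, so 41⁻¹ ≡ 11 (mod 45).
Then y ↦ 11(y − 32) is a two-sided inverse to f, so every y ∈ ℤ/45ℤ has a preimage.
Hence f is bijective.
Since f is bijective, we compute f⁻¹(23): solve 41x + 32 ≡ 23 (mod 45), i.e. 41x ≡ 36 (mod 45).
Multiplying by 41⁻¹ = 11 gives x ≡ 11·36 = 396 = 8·45 + 36 ≡ 36 (mod 45).
Check: f(36) = 41·36 + 32 = 1508 = 33·45 + 23 ≡ 23 (mod 45).

36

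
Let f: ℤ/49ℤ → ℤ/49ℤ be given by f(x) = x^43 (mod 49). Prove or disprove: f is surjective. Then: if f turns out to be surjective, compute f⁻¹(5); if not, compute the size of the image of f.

f(0) = 0^43 = 0.
f(7): Repeated squaring mod 49: 7^1 ≡ 7, 7^2 ≡ 7² = 49 ≡ 0, 7^4 ≡ 0² = 0, 7^8 ≡ 0² = 0, 7^16 ≡ 0² = 0, 7^32 ≡ 0² = 0. Since 43 = 32 + 8 + 2 + 1, 7^43 ≡ 0·0·0·7: 0·0 = 0, then 0·0 = 0, then 0·7 = 0. So 7^43 ≡ 0 (mod 49).
So f(0) = f(7) = 0 while 0 ≠ 7, therefore f is not injective.
A non-injective map from the 49-element set ℤ/49ℤ to itself takes at most 48 distinct values, so it cannot be surjective. Thus f is not surjective.
Since f is not surjective, we determine |image(f)|. Computing x^43 mod 49 for each x (by repeated squaring, reducing mod 49 at every step), the values f(0), f(1), …, f(48) are: 0, 1, 2, 3, 4, 5, 6, 0, 8, 9, 10, 11, 12, 13, 0, 15, 16, 17, 18, 19, 20, 0, 22, 23, 24, 25, 26, 27, 0, 29, 30, 31, 32, 33, 34, 0, 36, 37, 38, 39, 40, 41, 0, 43, 44, 45, 46, 47, 48.
The distinct values are {0, 1, 2, 3, 4, 5, 6, 8, 9, 10, 11, 12, 13, 15, 16, 17, 18, 19, 20, 22, 23, 24, 25, 26, 27, 29, 30, 31, 32, 33, 34, 36, 37, 38, 39, 40, 41, 43, 44, 45, 46, 47, 48}; there are 43 of them.

43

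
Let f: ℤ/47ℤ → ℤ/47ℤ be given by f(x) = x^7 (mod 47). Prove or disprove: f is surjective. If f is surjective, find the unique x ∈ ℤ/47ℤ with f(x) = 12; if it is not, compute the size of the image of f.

8

Since 47 is prime, the nonzero elements of ℤ/47ℤ form a cyclic group of order 46.
As gcd(7, 46) = 1, raising to the 7th power is a bijection on this group: if s^7 ≡ t^7 then (st^{−1})^7 = 1, and the only element of order dividing gcd(7, 46) = 1 is 1, so s = t.
With f(0) = 0 this makes f injective on all of ℤ/47ℤ, hence bijective (finite equal-size domain and codomain). In particular f is surjective.
Since f is surjective, we find the preimage of 12. The inverse of x ↦ x^7 on (ℤ/47ℤ)^× is x ↦ x^33, because 7·33 = 231 = 5·46 + 1 ≡ 1 (mod 46) and x^{46} = 1 for x ≠ 0 (Fermat). So f⁻¹(12) = 12^33 mod 47.
Repeated squaring mod 47: 12^1 ≡ 12, 12^2 ≡ 12² = 144 ≡ 3, 12^4 ≡ 3² = 9, 12^8 ≡ 9² = 81 ≡ 34, 12^16 ≡ 34² = 1156 ≡ 28, 12^32 ≡ 28² = 784 ≡ 32. Since 33 = 32 + 1, 12^33 ≡ 32·12: 32·12 = 384 ≡ 8. So 12^33 ≡ 8 (mod 47).
Hence f⁻¹(12) = 8.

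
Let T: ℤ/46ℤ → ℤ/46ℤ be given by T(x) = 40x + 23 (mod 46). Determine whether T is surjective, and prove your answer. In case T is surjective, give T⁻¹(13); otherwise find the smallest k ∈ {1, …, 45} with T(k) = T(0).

By definition, surjectivity means every element of the codomain has a preimage under T.
Since gcd(40, 46) = 2, we have 40x ≡ 0 (mod 2) for all x, so T(x) ≡ 1 (mod 2).
But 0 ≢ 1 (mod 2), so 0 ∈ ℤ/46ℤ has no preimage. Thus T is not surjective.
Since T is not surjective, we find the least positive k with T(k) = T(0): this means 40k ≡ 0 (mod 46), i.e. 46 ∣ 40k. Since gcd(40, 46) = 2, dividing through by 2 this holds exactly when 23 ∣ 20k, and as gcd(20, 23) = 1, exactly when 23 ∣ k.
The smallest positive such k is 23.

23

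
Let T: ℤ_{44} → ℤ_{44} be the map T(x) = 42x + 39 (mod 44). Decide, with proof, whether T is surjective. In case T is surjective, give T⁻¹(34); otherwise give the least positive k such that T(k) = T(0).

22

Since gcd(42, 44) = 2, we have 42x ≡ 0 (mod 2) for all x, so T(x) ≡ 1 (mod 2).
But 0 ≢ 1 (mod 2), so 0 ∈ ℤ_{44} has no preimage. So T is not surjective.
Since T is not surjective, we find the least positive k with T(k) = T(0): this means 42k ≡ 0 (mod 44), i.e. 44 ∣ 42k. Since gcd(42, 44) = 2, dividing through by 2 this holds exactly when 22 ∣ 21k, and as gcd(21, 22) = 1, exactly when 22 ∣ k.
The smallest positive such k is 22.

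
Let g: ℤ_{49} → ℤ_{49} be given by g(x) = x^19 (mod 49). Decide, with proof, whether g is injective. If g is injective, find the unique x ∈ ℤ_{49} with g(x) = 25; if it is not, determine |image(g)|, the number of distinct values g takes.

g(0) = 0^19 = 0.
g(7): Repeated squaring mod 49: 7^1 ≡ 7, 7^2 ≡ 7² = 49 ≡ 0, 7^4 ≡ 0² = 0, 7^8 ≡ 0² = 0, 7^16 ≡ 0² = 0. Since 19 = 16 + 2 + 1, 7^19 ≡ 0·0·7: 0·0 = 0, then 0·7 = 0. So 7^19 ≡ 0 (mod 49).
So g(0) = g(7) = 0 while 0 ≠ 7, therefore g is not injective.
Since g is not injective, we determine |image(g)|. Computing x^19 mod 49 for each x (by repeated squaring, reducing mod 49 at every step), the values g(0), g(1), …, g(48) are: 0, 1, 37, 38, 46, 47, 34, 0, 36, 23, 24, 32, 33, 20, 0, 22, 9, 10, 18, 19, 6, 0, 8, 44, 45, 4, 5, 41, 0, 43, 30, 31, 39, 40, 27, 0, 29, 16, 17, 25, 26, 13, 0, 15, 2, 3, 11, 12, 48.
The distinct values are {0, 1, 2, 3, 4, 5, 6, 8, 9, 10, 11, 12, 13, 15, 16, 17, 18, 19, 20, 22, 23, 24, 25, 26, 27, 29, 30, 31, 32, 33, 34, 36, 37, 38, 39, 40, 41, 43, 44, 45, 46, 47, 48}; there are 43 of them.

43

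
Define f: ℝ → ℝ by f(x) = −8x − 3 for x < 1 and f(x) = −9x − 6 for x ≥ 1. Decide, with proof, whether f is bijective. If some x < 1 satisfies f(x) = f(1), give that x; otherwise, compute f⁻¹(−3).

0

Both pieces are strictly decreasing (slopes −8 and −9), so each is injective on its own interval.
The left piece maps (−∞, 1) onto (−11, ∞); the right piece maps [1, ∞) onto (−∞, −15].
The images leave a gap (−11 has no preimage), so f is not surjective, hence not bijective.
Because the two images are disjoint, no x < 1 has f(x) = f(1), so we compute f⁻¹(−3): −3 lies in (−11, ∞), so solve −8x − 3 = −3: x = (−3 + 3)/(−8) = 0.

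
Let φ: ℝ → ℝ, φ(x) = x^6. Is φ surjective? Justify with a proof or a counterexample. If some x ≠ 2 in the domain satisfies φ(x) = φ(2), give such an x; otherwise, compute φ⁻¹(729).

-2

Since 6 is even, x^6 ≥ 0 for all x ∈ ℝ, so −1 ∈ ℝ has no preimage. Thus φ is not surjective.
For the follow-up, such an x exists: taking x = −2 ∈ ℝ gives φ(−2) = 64 = φ(2) with −2 ≠ 2.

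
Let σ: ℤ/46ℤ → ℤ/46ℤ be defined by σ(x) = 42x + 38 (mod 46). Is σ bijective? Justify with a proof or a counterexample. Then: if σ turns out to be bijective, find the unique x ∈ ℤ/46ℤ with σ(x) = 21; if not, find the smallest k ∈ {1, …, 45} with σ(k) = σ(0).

23

Recall that σ is injective if σ(a) = σ(b) implies a = b.
We have gcd(42, 46) = 2 > 1. Taking a = 0 and b = 23: σ(0) = 38 and σ(23) = 42·23 + 38 = 1004 ≡ 38 (mod 46).
So σ(0) = σ(23) while 0 ≠ 23, so σ is not injective, hence not bijective.
Since σ is not bijective, we find the least positive k with σ(k) = σ(0): this means 42k ≡ 0 (mod 46), i.e. 46 ∣ 42k. Since gcd(42, 46) = 2, dividing through by 2 this holds exactly when 23 ∣ 21k, and as gcd(21, 23) = 1, exactly when 23 ∣ k.
The smallest positive such k is 23.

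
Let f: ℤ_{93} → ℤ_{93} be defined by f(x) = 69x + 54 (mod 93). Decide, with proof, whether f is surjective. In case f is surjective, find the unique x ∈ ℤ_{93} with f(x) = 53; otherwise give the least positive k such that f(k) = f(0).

31

Since gcd(69, 93) = 3, we have 69x ≡ 0 (mod 3) for all x, so f(x) ≡ 0 (mod 3).
But 1 ≢ 0 (mod 3), so 1 ∈ ℤ_{93} has no preimage. Therefore f is not surjective.
Since f is not surjective, we find the least positive k with f(k) = f(0): this means 69k ≡ 0 (mod 93), i.e. 93 ∣ 69k. Since gcd(69, 93) = 3, dividing through by 3 this holds exactly when 31 ∣ 23k, and as gcd(23, 31) = 1, exactly when 31 ∣ k.
The smallest positive such k is 31.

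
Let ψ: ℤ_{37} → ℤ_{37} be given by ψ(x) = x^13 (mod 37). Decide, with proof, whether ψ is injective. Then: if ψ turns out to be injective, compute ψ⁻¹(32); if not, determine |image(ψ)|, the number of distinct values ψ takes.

Since 37 is prime, the nonzero elements of ℤ_{37} form a cyclic group of order 36.
As gcd(13, 36) = 1, raising to the 13th power is a bijection on this group: if s^13 ≡ t^13 then (st^{−1})^13 = 1, and the only element of order dividing gcd(13, 36) = 1 is 1, so s = t.
With ψ(0) = 0 this makes ψ injective on all of ℤ_{37}, hence bijective (finite equal-size domain and codomain). In particular ψ is injective.
Since ψ is injective, we find the preimage of 32. The inverse of x ↦ x^13 on (ℤ_{37})^× is x ↦ x^25, because 13·25 = 325 = 9·36 + 1 ≡ 1 (mod 36) and x^{36} = 1 for x ≠ 0 (Fermat). So ψ⁻¹(32) = 32^25 mod 37.
Repeated squaring mod 37: 32^1 ≡ 32, 32^2 ≡ 32² = 1024 ≡ 25, 32^4 ≡ 25² = 625 ≡ 33, 32^8 ≡ 33² = 1089 ≡ 16, 32^16 ≡ 16² = 256 ≡ 34. Since 25 = 16 + 8 + 1, 32^25 ≡ 34·16·32: 34·16 = 544 ≡ 26, then 26·32 = 832 ≡ 18. So 32^25 ≡ 18 (mod 37).
Hence ψ⁻¹(32) = 18.

18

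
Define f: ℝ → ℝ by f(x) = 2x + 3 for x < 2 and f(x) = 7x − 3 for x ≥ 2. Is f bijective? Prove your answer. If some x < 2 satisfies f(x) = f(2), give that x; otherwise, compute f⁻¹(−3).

Both pieces are strictly increasing (slopes 2 and 7), so each is injective on its own interval.
The left piece maps (−∞, 2) onto (−∞, 7); the right piece maps [2, ∞) onto [11, ∞).
The images leave a gap (7 has no preimage), so f is not surjective, hence not bijective.
Because the two images are disjoint, no x < 2 has f(x) = f(2), so we compute f⁻¹(−3): −3 lies in (−∞, 7), so solve 2x + 3 = −3: x = (−3 − 3)/2 = −3.

-3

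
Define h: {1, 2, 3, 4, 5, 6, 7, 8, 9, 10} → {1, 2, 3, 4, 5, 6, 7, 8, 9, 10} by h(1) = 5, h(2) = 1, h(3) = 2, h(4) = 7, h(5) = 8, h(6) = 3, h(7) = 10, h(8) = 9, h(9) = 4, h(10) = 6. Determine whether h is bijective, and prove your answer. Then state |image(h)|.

10

The values 5, 1, 2, 7, 8, 3, 10, 9, 4, 6 are a permutation of {1, 2, 3, 4, 5, 6, 7, 8, 9, 10}: each element appears exactly once.
So h is injective and surjective, hence bijective.
The image of h is {1, 2, 3, 4, 5, 6, 7, 8, 9, 10}, which has 10 elements.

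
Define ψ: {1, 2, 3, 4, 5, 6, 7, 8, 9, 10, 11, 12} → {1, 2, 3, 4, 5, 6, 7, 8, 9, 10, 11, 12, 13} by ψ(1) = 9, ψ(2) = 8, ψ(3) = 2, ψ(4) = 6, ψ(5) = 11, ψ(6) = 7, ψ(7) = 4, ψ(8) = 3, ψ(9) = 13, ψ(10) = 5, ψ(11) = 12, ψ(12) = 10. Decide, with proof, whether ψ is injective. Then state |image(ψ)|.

The values ψ(1), …, ψ(12) are 9, 8, 2, 6, 11, 7, 4, 3, 13, 5, 12, 10 — all distinct.
So ψ(x_1) = ψ(x_2) only when x_1 = x_2, and ψ is injective.
The image of ψ is {2, 3, 4, 5, 6, 7, 8, 9, 10, 11, 12, 13}, which has 12 elements.

12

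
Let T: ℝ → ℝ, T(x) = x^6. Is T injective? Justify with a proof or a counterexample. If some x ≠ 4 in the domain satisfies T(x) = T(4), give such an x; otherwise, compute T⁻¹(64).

-4

T(4) = 4096 = (−4)^6 = T(−4) (since 6 is even), with 4 ≠ −4. So T is not injective.
For the follow-up, such an x exists: taking x = −4 ∈ ℝ gives T(−4) = 4096 = T(4) with −4 ≠ 4.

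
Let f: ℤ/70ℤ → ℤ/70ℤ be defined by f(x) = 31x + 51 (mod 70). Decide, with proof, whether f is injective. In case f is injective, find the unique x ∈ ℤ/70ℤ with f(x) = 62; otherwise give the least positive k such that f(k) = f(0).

Suppose f(u) = f(v) in ℤ/70ℤ. Then 31u + 51 ≡ 31v + 51 (mod 70), thus 31(u − v) ≡ 0 (mod 70).
Since gcd(31, 70) = 1, 31 is invertible modulo 70, thus u − v ≡ 0 (mod 70), i.e. u = v.
So f is injective.
We now compute 31⁻¹ mod 70 explicitly. Euclid's algorithm: 70 = 2·31 + 8, 31 = 3·8 + 7, 8 = 1·7 + 1; back-substituting gives 1 = 61·31 − 27·70, so 31⁻¹ ≡ 61 (mod 70).
Since f is injective, we find f⁻¹(62): we need 31x ≡ 62 − 51 ≡ 11 (mod 70). Using 31⁻¹ = 61: x ≡ 61·11 = 671 = 9·70 + 41, so x = 41.
Check: f(41) = 31·41 + 51 = 1322 = 18·70 + 62 ≡ 62 (mod 70).

41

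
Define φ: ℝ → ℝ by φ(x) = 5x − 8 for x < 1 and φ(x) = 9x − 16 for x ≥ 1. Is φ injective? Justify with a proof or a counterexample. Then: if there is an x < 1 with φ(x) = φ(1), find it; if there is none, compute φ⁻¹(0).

1/5

Both pieces are strictly increasing (slopes 5 and 9), so each is injective on its own interval.
The left piece maps (−∞, 1) onto (−∞, −3); the right piece maps [1, ∞) onto [−7, ∞).
These images overlap. In particular φ(1) = −7 (right piece), and solving 5x − 8 = −7 on the left piece gives x = 1/5 < 1.
So φ(1/5) = φ(1) with 1/5 ≠ 1, and φ is not injective. This x = 1/5 is the requested value below 1.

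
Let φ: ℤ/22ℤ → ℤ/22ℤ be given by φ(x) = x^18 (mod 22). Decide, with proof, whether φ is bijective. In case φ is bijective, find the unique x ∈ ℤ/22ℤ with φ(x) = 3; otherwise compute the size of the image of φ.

φ(10): Repeated squaring mod 22: 10^1 ≡ 10, 10^2 ≡ 10² = 100 ≡ 12, 10^4 ≡ 12² = 144 ≡ 12, 10^8 ≡ 12² = 144 ≡ 12, 10^16 ≡ 12² = 144 ≡ 12. Since 18 = 16 + 2, 10^18 ≡ 12·12: 12·12 = 144 ≡ 12. So 10^18 ≡ 12 (mod 22).
φ(12): Repeated squaring mod 22: 12^1 ≡ 12, 12^2 ≡ 12² = 144 ≡ 12, 12^4 ≡ 12² = 144 ≡ 12, 12^8 ≡ 12² = 144 ≡ 12, 12^16 ≡ 12² = 144 ≡ 12. Since 18 = 16 + 2, 12^18 ≡ 12·12: 12·12 = 144 ≡ 12. So 12^18 ≡ 12 (mod 22).
So φ(10) = φ(12) = 12 while 10 ≠ 12, therefore φ is not injective, hence not bijective.
Since φ is not bijective, we determine |image(φ)|. Computing x^18 mod 22 for each x (by repeated squaring, reducing mod 22 at every step), the values φ(0), φ(1), …, φ(21) are: 0, 1, 14, 5, 20, 15, 4, 9, 16, 3, 12, 11, 12, 3, 16, 9, 4, 15, 20, 5, 14, 1.
The distinct values are {0, 1, 3, 4, 5, 9, 11, 12, 14, 15, 16, 20}; there are 12 of them.

12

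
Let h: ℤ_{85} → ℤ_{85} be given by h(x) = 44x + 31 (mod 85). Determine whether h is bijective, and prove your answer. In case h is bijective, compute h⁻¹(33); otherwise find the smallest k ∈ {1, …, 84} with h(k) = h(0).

58

Suppose h(x_1) = h(x_2) in ℤ_{85}. Then 44x_1 + 31 ≡ 44x_2 + 31 (mod 85), so 44(x_1 − x_2) ≡ 0 (mod 85).
Since gcd(44, 85) = 1, 44 is invertible modulo 85, therefore x_1 − x_2 ≡ 0 (mod 85), i.e. x_1 = x_2.
We now compute 44⁻¹ mod 85 explicitly. Euclid's algorithm: 85 = 1·44 + 41, 44 = 1·41 + 3, 41 = 13·3 + 2, 3 = 1·2 + 1; back-substituting gives 1 = 29·44 − 15·85, so 44⁻¹ ≡ 29 (mod 85).
Then y ↦ 29(y − 31) is a two-sided inverse to h, so every y ∈ ℤ_{85} has a preimage.
Thus h is bijective.
Since h is bijective, we find h⁻¹(33): we need 44x ≡ 33 − 31 ≡ 2 (mod 85). Using 44⁻¹ = 29: x ≡ 29·2 = 58, so x = 58.
Check: h(58) = 44·58 + 31 = 2583 = 30·85 + 33 ≡ 33 (mod 85).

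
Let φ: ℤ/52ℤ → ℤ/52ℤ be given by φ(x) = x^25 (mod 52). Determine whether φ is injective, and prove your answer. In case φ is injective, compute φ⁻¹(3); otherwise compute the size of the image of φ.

φ(0) = 0^25 = 0.
φ(26): Repeated squaring mod 52: 26^1 ≡ 26, 26^2 ≡ 26² = 676 ≡ 0, 26^4 ≡ 0² = 0, 26^8 ≡ 0² = 0, 26^16 ≡ 0² = 0. Since 25 = 16 + 8 + 1, 26^25 ≡ 0·0·26: 0·0 = 0, then 0·26 = 0. So 26^25 ≡ 0 (mod 52).
So φ(0) = φ(26) = 0 while 0 ≠ 26, so φ is not injective.
Since φ is not injective, we determine |image(φ)|. Computing x^25 mod 52 for each x (by repeated squaring, reducing mod 52 at every step), the values φ(0), φ(1), …, φ(51) are: 0, 1, 28, 3, 4, 5, 32, 7, 8, 9, 36, 11, 12, 13, 40, 15, 16, 17, 44, 19, 20, 21, 48, 23, 24, 25, 0, 27, 28, 29, 4, 31, 32, 33, 8, 35, 36, 37, 12, 39, 40, 41, 16, 43, 44, 45, 20, 47, 48, 49, 24, 51.
The distinct values are {0, 1, 3, 4, 5, 7, 8, 9, 11, 12, 13, 15, 16, 17, 19, 20, 21, 23, 24, 25, 27, 28, 29, 31, 32, 33, 35, 36, 37, 39, 40, 41, 43, 44, 45, 47, 48, 49, 51}; there are 39 of them.

39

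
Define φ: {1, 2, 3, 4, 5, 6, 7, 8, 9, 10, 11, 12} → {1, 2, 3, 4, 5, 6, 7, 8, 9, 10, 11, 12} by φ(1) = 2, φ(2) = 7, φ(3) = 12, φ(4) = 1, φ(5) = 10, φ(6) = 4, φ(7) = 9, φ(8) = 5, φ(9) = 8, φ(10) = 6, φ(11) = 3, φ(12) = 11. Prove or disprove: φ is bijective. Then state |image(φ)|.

The values 2, 7, 12, 1, 10, 4, 9, 5, 8, 6, 3, 11 are a permutation of {1, 2, 3, 4, 5, 6, 7, 8, 9, 10, 11, 12}: each element appears exactly once.
So φ is injective and surjective, hence bijective.
The image of φ is {1, 2, 3, 4, 5, 6, 7, 8, 9, 10, 11, 12}, which has 12 elements.

12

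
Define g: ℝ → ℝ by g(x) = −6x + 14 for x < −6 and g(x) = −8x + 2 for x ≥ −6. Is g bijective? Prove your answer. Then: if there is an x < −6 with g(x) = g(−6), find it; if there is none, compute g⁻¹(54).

Both pieces are strictly decreasing (slopes −6 and −8), so each is injective on its own interval.
The left piece maps (−∞, −6) onto (50, ∞); the right piece maps [−6, ∞) onto (−∞, 50].
Since 50 = 50, the images partition ℝ: g is injective and surjective, hence bijective.
Because the two images are disjoint, no x < −6 has g(x) = g(−6), so we compute g⁻¹(54): 54 lies in (50, ∞), so solve −6x + 14 = 54: x = (54 − 14)/(−6) = −20/3.

-20/3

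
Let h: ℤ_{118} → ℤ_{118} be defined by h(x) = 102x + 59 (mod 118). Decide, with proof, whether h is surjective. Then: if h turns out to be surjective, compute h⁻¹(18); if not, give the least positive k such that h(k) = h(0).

Since gcd(102, 118) = 2, we have 102x ≡ 0 (mod 2) for all x, so h(x) ≡ 1 (mod 2).
But 0 ≢ 1 (mod 2), so 0 ∈ ℤ_{118} has no preimage. Thus h is not surjective.
Since h is not surjective, we find the least positive k with h(k) = h(0): this means 102k ≡ 0 (mod 118), i.e. 118 ∣ 102k. Since gcd(102, 118) = 2, dividing through by 2 this holds exactly when 59 ∣ 51k, and as gcd(51, 59) = 1, exactly when 59 ∣ k.
The smallest positive such k is 59.

59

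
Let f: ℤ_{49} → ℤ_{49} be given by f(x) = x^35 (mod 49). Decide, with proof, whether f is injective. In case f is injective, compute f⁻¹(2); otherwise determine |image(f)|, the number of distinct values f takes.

7

f(0) = 0^35 = 0.
f(7): Repeated squaring mod 49: 7^1 ≡ 7, 7^2 ≡ 7² = 49 ≡ 0, 7^4 ≡ 0² = 0, 7^8 ≡ 0² = 0, 7^16 ≡ 0² = 0, 7^32 ≡ 0² = 0. Since 35 = 32 + 2 + 1, 7^35 ≡ 0·0·7: 0·0 = 0, then 0·7 = 0. So 7^35 ≡ 0 (mod 49).
So f(0) = f(7) = 0 while 0 ≠ 7, thus f is not injective.
Since f is not injective, we determine |image(f)|. Computing x^35 mod 49 for each x (by repeated squaring, reducing mod 49 at every step), the values f(0), f(1), …, f(48) are: 0, 1, 18, 19, 30, 31, 48, 0, 1, 18, 19, 30, 31, 48, 0, 1, 18, 19, 30, 31, 48, 0, 1, 18, 19, 30, 31, 48, 0, 1, 18, 19, 30, 31, 48, 0, 1, 18, 19, 30, 31, 48, 0, 1, 18, 19, 30, 31, 48.
The distinct values are {0, 1, 18, 19, 30, 31, 48}; there are 7 of them.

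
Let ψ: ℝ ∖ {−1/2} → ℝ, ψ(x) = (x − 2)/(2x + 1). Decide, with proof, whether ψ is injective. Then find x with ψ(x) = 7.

Suppose ψ(a) = ψ(b). Cross-multiplying: (a − 2)(2b + 1) = (b − 2)(2a + 1).
Expanding both sides and cancelling the symmetric terms leaves 5·(a − b) = 0. Since 5 ≠ 0, a = b. So ψ is injective.
Solving ψ(x) = 7: cross-multiplying gives x − 2 = 7(2x + 1), which rearranges to −13x = 9, so x = −9/13.

-9/13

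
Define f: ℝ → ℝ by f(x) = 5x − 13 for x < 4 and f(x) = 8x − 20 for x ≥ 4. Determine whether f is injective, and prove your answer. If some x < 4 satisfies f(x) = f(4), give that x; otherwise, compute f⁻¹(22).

Both pieces are strictly increasing (slopes 5 and 8), so each is injective on its own interval.
The left piece maps (−∞, 4) onto (−∞, 7); the right piece maps [4, ∞) onto [12, ∞).
These images are disjoint, so no value is attained by both pieces. So f is injective.
Because the two images are disjoint, no x < 4 has f(x) = f(4), so we compute f⁻¹(22): 22 lies in [12, ∞), so solve 8x − 20 = 22: x = (22 + 20)/8 = 21/4.

21/4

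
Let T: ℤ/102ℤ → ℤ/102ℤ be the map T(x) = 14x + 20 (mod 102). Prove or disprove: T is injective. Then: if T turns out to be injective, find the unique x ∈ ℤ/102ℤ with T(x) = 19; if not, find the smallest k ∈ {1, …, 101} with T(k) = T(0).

51

We have gcd(14, 102) = 2 > 1. Taking u = 0 and v = 51: T(0) = 20 and T(51) = 14·51 + 20 = 734 ≡ 20 (mod 102).
So T(0) = T(51) while 0 ≠ 51, hence T is not injective.
Since T is not injective, we find the least positive k with T(k) = T(0): this means 14k ≡ 0 (mod 102), i.e. 102 ∣ 14k. Since gcd(14, 102) = 2, dividing through by 2 this holds exactly when 51 ∣ 7k, and as gcd(7, 51) = 1, exactly when 51 ∣ k.
The smallest positive such k is 51.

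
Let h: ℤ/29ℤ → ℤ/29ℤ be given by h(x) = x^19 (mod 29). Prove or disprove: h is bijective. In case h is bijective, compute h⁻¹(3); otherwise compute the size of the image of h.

27

Since 29 is prime, the nonzero elements of ℤ/29ℤ form a cyclic group of order 28.
As gcd(19, 28) = 1, raising to the 19th power is a bijection on this group: if a^19 ≡ b^19 then (ab^{−1})^19 = 1, and the only element of order dividing gcd(19, 28) = 1 is 1, so a = b.
With h(0) = 0 this makes h injective on all of ℤ/29ℤ, hence bijective (finite equal-size domain and codomain). In particular h is bijective.
Since h is bijective, we find the preimage of 3. The inverse of x ↦ x^19 on (ℤ/29ℤ)^× is x ↦ x^3, because 19·3 = 57 = 2·28 + 1 ≡ 1 (mod 28) and x^{28} = 1 for x ≠ 0 (Fermat). So h⁻¹(3) = 3^3 mod 29.
Repeated squaring mod 29: 3^1 ≡ 3, 3^2 ≡ 3² = 9. Since 3 = 2 + 1, 3^3 ≡ 9·3: 9·3 = 27. So 3^3 ≡ 27 (mod 29).
Hence h⁻¹(3) = 27.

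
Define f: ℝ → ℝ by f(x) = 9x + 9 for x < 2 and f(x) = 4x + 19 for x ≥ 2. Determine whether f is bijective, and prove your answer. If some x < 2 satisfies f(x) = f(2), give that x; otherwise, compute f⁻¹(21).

4/3

Both pieces are strictly increasing (slopes 9 and 4), so each is injective on its own interval.
The left piece maps (−∞, 2) onto (−∞, 27); the right piece maps [2, ∞) onto [27, ∞).
Since 27 = 27, the images partition ℝ: f is injective and surjective, hence bijective.
Because the two images are disjoint, no x < 2 has f(x) = f(2), so we compute f⁻¹(21): 21 lies in (−∞, 27), so solve 9x + 9 = 21: x = (21 − 9)/9 = 4/3.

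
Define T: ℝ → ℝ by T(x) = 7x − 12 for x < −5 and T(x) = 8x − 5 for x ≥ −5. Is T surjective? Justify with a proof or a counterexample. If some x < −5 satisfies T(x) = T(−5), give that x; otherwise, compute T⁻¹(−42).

-37/8

Both pieces are strictly increasing (slopes 7 and 8), so each is injective on its own interval.
The left piece maps (−∞, −5) onto (−∞, −47); the right piece maps [−5, ∞) onto [−45, ∞).
The union (−∞, −47) ∪ [−45, ∞) omits the interval between −47 and −45; in particular −47 has no preimage. So T is not surjective.
Because the two images are disjoint, no x < −5 has T(x) = T(−5), so we compute T⁻¹(−42): −42 lies in [−45, ∞), so solve 8x − 5 = −42: x = (−42 + 5)/8 = −37/8.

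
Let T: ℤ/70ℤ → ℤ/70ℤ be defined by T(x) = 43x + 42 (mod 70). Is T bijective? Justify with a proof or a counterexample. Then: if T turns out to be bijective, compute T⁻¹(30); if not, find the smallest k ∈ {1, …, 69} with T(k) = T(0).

16

Recall: T is injective when T(x_1) = T(x_2) forces x_1 = x_2.
Suppose T(x_1) = T(x_2) in ℤ/70ℤ. Then 43x_1 + 42 ≡ 43x_2 + 42 (mod 70), therefore 43(x_1 − x_2) ≡ 0 (mod 70).
Since gcd(43, 70) = 1, 43 is invertible modulo 70, thus x_1 − x_2 ≡ 0 (mod 70), i.e. x_1 = x_2.
We now compute 43⁻¹ mod 70 explicitly. Euclid's algorithm: 70 = 1·43 + 27, 43 = 1·27 + 16, 27 = 1·16 + 11, 16 = 1·11 + 5, 11 = 2·5 + 1; back-substituting gives 1 = 57·43 − 35·70, so 43⁻¹ ≡ 57 (mod 70).
For any y ∈ ℤ/70ℤ, x = 57(y − 42) mod 70 satisfies T(x) = 43·57(y − 42) + 42 ≡ y (since 43·57 ≡ 1 mod 70). So every y has a preimage.
Therefore T is bijective.
Since T is bijective, we find T⁻¹(30): we need 43x ≡ 30 − 42 ≡ 58 (mod 70). Using 43⁻¹ = 57: x ≡ 57·58 = 3306 = 47·70 + 16, so x = 16.
Check: T(16) = 43·16 + 42 = 730 = 10·70 + 30 ≡ 30 (mod 70).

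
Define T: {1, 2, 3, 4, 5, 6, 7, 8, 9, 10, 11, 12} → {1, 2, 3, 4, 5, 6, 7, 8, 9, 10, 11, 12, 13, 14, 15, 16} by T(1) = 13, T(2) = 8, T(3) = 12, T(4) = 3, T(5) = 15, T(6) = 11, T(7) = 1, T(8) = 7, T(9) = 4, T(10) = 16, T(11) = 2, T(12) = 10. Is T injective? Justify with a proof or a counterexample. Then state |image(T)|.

The values T(1), …, T(12) are 13, 8, 12, 3, 15, 11, 1, 7, 4, 16, 2, 10 — all distinct.
So T(a) = T(b) only when a = b, and T is injective.
The image of T is {1, 2, 3, 4, 7, 8, 10, 11, 12, 13, 15, 16}, which has 12 elements.

12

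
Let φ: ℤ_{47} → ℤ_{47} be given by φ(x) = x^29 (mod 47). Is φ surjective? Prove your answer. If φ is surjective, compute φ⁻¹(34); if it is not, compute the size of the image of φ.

Since 47 is prime, the nonzero elements of ℤ_{47} form a cyclic group of order 46.
As gcd(29, 46) = 1, raising to the 29th power is a bijection on this group: if u^29 ≡ v^29 then (uv^{−1})^29 = 1, and the only element of order dividing gcd(29, 46) = 1 is 1, so u = v.
With φ(0) = 0 this makes φ injective on all of ℤ_{47}, hence bijective (finite equal-size domain and codomain). In particular φ is surjective.
Since φ is surjective, we find the preimage of 34. The inverse of x ↦ x^29 on (ℤ_{47})^× is x ↦ x^27, because 29·27 = 783 = 17·46 + 1 ≡ 1 (mod 46) and x^{46} = 1 for x ≠ 0 (Fermat). So φ⁻¹(34) = 34^27 mod 47.
Repeated squaring mod 47: 34^1 ≡ 34, 34^2 ≡ 34² = 1156 ≡ 28, 34^4 ≡ 28² = 784 ≡ 32, 34^8 ≡ 32² = 1024 ≡ 37, 34^16 ≡ 37² = 1369 ≡ 6. Since 27 = 16 + 8 + 2 + 1, 34^27 ≡ 6·37·28·34: 6·37 = 222 ≡ 34, then 34·28 = 952 ≡ 12, then 12·34 = 408 ≡ 32. So 34^27 ≡ 32 (mod 47).
Hence φ⁻¹(34) = 32.

32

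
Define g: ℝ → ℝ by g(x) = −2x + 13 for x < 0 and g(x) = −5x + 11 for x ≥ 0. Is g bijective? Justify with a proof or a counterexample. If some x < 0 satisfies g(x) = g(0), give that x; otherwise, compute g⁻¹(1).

2

Both pieces are strictly decreasing (slopes −2 and −5), so each is injective on its own interval.
The left piece maps (−∞, 0) onto (13, ∞); the right piece maps [0, ∞) onto (−∞, 11].
The images leave a gap (13 has no preimage), so g is not surjective, hence not bijective.
Because the two images are disjoint, no x < 0 has g(x) = g(0), so we compute g⁻¹(1): 1 lies in (−∞, 11], so solve −5x + 11 = 1: x = (1 − 11)/(−5) = 2.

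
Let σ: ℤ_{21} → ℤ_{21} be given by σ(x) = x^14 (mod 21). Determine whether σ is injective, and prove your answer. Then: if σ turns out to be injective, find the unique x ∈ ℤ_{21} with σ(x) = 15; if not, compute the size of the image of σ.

σ(2): Repeated squaring mod 21: 2^1 ≡ 2, 2^2 ≡ 2² = 4, 2^4 ≡ 4² = 16, 2^8 ≡ 16² = 256 ≡ 4. Since 14 = 8 + 4 + 2, 2^14 ≡ 4·16·4: 4·16 = 64 ≡ 1, then 1·4 = 4. So 2^14 ≡ 4 (mod 21).
σ(5): Repeated squaring mod 21: 5^1 ≡ 5, 5^2 ≡ 5² = 25 ≡ 4, 5^4 ≡ 4² = 16, 5^8 ≡ 16² = 256 ≡ 4. Since 14 = 8 + 4 + 2, 5^14 ≡ 4·16·4: 4·16 = 64 ≡ 1, then 1·4 = 4. So 5^14 ≡ 4 (mod 21).
So σ(2) = σ(5) = 4 while 2 ≠ 5, so σ is not injective.
Since σ is not injective, we determine |image(σ)|. Computing x^14 mod 21 for each x (by repeated squaring, reducing mod 21 at every step), the values σ(0), σ(1), …, σ(20) are: 0, 1, 4, 9, 16, 4, 15, 7, 1, 18, 16, 16, 18, 1, 7, 15, 4, 16, 9, 4, 1.
The distinct values are {0, 1, 4, 7, 9, 15, 16, 18}; there are 8 of them.

8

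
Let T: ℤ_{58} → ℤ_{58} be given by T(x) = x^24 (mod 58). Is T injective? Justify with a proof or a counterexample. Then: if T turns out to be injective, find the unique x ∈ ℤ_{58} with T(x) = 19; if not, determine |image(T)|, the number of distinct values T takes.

T(3): Repeated squaring mod 58: 3^1 ≡ 3, 3^2 ≡ 3² = 9, 3^4 ≡ 9² = 81 ≡ 23, 3^8 ≡ 23² = 529 ≡ 7, 3^16 ≡ 7² = 49. Since 24 = 16 + 8, 3^24 ≡ 49·7: 49·7 = 343 ≡ 53. So 3^24 ≡ 53 (mod 58).
T(7): Repeated squaring mod 58: 7^1 ≡ 7, 7^2 ≡ 7² = 49, 7^4 ≡ 49² = 2401 ≡ 23, 7^8 ≡ 23² = 529 ≡ 7, 7^16 ≡ 7² = 49. Since 24 = 16 + 8, 7^24 ≡ 49·7: 49·7 = 343 ≡ 53. So 7^24 ≡ 53 (mod 58).
So T(3) = T(7) = 53 while 3 ≠ 7, so T is not injective.
Since T is not injective, we determine |image(T)|. Computing x^24 mod 58 for each x (by repeated squaring, reducing mod 58 at every step), the values T(0), T(1), …, T(57) are: 0, 1, 20, 53, 52, 49, 16, 53, 54, 25, 52, 7, 30, 7, 16, 45, 36, 1, 36, 23, 54, 25, 24, 45, 20, 23, 24, 49, 30, 29, 30, 49, 24, 23, 20, 45, 24, 25, 54, 23, 36, 1, 36, 45, 16, 7, 30, 7, 52, 25, 54, 53, 16, 49, 52, 53, 20, 1.
The distinct values are {0, 1, 7, 16, 20, 23, 24, 25, 29, 30, 36, 45, 49, 52, 53, 54}; there are 16 of them.

16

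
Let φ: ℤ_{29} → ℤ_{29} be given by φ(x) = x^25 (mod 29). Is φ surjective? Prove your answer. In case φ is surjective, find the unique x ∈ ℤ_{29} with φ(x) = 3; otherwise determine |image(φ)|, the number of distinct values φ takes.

Since 29 is prime, the nonzero elements of ℤ_{29} form a cyclic group of order 28.
As gcd(25, 28) = 1, raising to the 25th power is a bijection on this group: if a^25 ≡ b^25 then (ab^{−1})^25 = 1, and the only element of order dividing gcd(25, 28) = 1 is 1, so a = b.
With φ(0) = 0 this makes φ injective on all of ℤ_{29}, hence bijective (finite equal-size domain and codomain). In particular φ is surjective.
Since φ is surjective, we find the preimage of 3. The inverse of x ↦ x^25 on (ℤ_{29})^× is x ↦ x^9, because 25·9 = 225 = 8·28 + 1 ≡ 1 (mod 28) and x^{28} = 1 for x ≠ 0 (Fermat). So φ⁻¹(3) = 3^9 mod 29.
Repeated squaring mod 29: 3^1 ≡ 3, 3^2 ≡ 3² = 9, 3^4 ≡ 9² = 81 ≡ 23, 3^8 ≡ 23² = 529 ≡ 7. Since 9 = 8 + 1, 3^9 ≡ 7·3: 7·3 = 21. So 3^9 ≡ 21 (mod 29).
Hence φ⁻¹(3) = 21.

21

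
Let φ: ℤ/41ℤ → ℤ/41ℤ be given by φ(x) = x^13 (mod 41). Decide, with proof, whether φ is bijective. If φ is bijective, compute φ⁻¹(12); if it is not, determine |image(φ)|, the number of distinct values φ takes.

7

Since 41 is prime, the nonzero elements of ℤ/41ℤ form a cyclic group of order 40.
As gcd(13, 40) = 1, raising to the 13th power is a bijection on this group: if x_1^13 ≡ x_2^13 then (x_1x_2^{−1})^13 = 1, and the only element of order dividing gcd(13, 40) = 1 is 1, so x_1 = x_2.
With φ(0) = 0 this makes φ injective on all of ℤ/41ℤ, hence bijective (finite equal-size domain and codomain). In particular φ is bijective.
Since φ is bijective, we find the preimage of 12. The inverse of x ↦ x^13 on (ℤ/41ℤ)^× is x ↦ x^37, because 13·37 = 481 = 12·40 + 1 ≡ 1 (mod 40) and x^{40} = 1 for x ≠ 0 (Fermat). So φ⁻¹(12) = 12^37 mod 41.
Repeated squaring mod 41: 12^1 ≡ 12, 12^2 ≡ 12² = 144 ≡ 21, 12^4 ≡ 21² = 441 ≡ 31, 12^8 ≡ 31² = 961 ≡ 18, 12^16 ≡ 18² = 324 ≡ 37, 12^32 ≡ 37² = 1369 ≡ 16. Since 37 = 32 + 4 + 1, 12^37 ≡ 16·31·12: 16·31 = 496 ≡ 4, then 4·12 = 48 ≡ 7. So 12^37 ≡ 7 (mod 41).
Hence φ⁻¹(12) = 7.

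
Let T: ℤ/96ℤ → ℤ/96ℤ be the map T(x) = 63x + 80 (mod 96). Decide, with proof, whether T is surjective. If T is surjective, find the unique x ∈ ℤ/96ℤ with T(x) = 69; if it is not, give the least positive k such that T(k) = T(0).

32

Since gcd(63, 96) = 3, we have 63x ≡ 0 (mod 3) for all x, so T(x) ≡ 2 (mod 3).
But 0 ≢ 2 (mod 3), so 0 ∈ ℤ/96ℤ has no preimage. So T is not surjective.
Since T is not surjective, we find the least positive k with T(k) = T(0): this means 63k ≡ 0 (mod 96), i.e. 96 ∣ 63k. Since gcd(63, 96) = 3, dividing through by 3 this holds exactly when 32 ∣ 21k, and as gcd(21, 32) = 1, exactly when 32 ∣ k.
The smallest positive such k is 32.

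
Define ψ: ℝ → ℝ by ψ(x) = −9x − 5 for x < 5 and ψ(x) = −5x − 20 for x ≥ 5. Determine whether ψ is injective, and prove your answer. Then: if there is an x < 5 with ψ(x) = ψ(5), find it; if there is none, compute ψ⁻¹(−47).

Both pieces are strictly decreasing (slopes −9 and −5), so each is injective on its own interval.
The left piece maps (−∞, 5) onto (−50, ∞); the right piece maps [5, ∞) onto (−∞, −45].
These images overlap. In particular ψ(5) = −45 (right piece), and solving −9x − 5 = −45 on the left piece gives x = 40/9 < 5.
So ψ(40/9) = ψ(5) with 40/9 ≠ 5, and ψ is not injective. This x = 40/9 is the requested value below 5.

40/9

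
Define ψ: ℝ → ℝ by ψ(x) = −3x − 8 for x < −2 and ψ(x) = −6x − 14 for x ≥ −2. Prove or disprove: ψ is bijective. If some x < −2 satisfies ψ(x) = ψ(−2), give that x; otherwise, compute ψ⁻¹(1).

-3

Both pieces are strictly decreasing (slopes −3 and −6), so each is injective on its own interval.
The left piece maps (−∞, −2) onto (−2, ∞); the right piece maps [−2, ∞) onto (−∞, −2].
Since −2 = −2, the images partition ℝ: ψ is injective and surjective, hence bijective.
Because the two images are disjoint, no x < −2 has ψ(x) = ψ(−2), so we compute ψ⁻¹(1): 1 lies in (−2, ∞), so solve −3x − 8 = 1: x = (1 + 8)/(−3) = −3.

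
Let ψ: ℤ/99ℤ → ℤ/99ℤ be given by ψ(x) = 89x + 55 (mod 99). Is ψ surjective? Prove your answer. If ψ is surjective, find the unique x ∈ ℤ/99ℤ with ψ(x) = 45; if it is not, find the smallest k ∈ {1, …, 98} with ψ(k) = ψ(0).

1

By definition, ψ is surjective if every y in the codomain equals ψ(x) for some x in the domain.
Since gcd(89, 99) = 1, 89 is invertible modulo 99. Euclid's algorithm: 99 = 1·89 + 10, 89 = 8·10 + 9, 10 = 1·9 + 1; back-substituting gives 1 = 89·89 − 80·99, so 89⁻¹ ≡ 89 (mod 99).
Then y ↦ 89(y − 55) is a two-sided inverse to ψ, so every y ∈ ℤ/99ℤ has a preimage.
Therefore ψ is surjective.
Since ψ is surjective, we find ψ⁻¹(45): we need 89x ≡ 45 − 55 ≡ 89 (mod 99). Using 89⁻¹ = 89: x ≡ 89·89 = 7921 = 80·99 + 1, so x = 1.
Check: ψ(1) = 89·1 + 55 = 144 = 1·99 + 45 ≡ 45 (mod 99).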